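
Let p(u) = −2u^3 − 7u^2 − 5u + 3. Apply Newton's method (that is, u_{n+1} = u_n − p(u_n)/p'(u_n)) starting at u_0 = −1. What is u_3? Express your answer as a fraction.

−2

p'(u) = −6u^2 − 14u − 5.
p(−1) = 3, p'(−1) = 3, so u_1 = (−1) − 3/3 = −2.
p(−2) = 1, p'(−2) = −1, so u_2 = (−2) − 1/(−1) = −1.
p(−1) = 3, p'(−1) = 3, so u_3 = (−1) − 3/3 = −2.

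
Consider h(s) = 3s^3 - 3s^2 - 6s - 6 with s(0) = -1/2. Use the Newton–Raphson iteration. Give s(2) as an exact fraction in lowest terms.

-233/59

h'(s) = 9s^2 - 6s - 6.
h(-1/2) = -33/8, h'(-1/2) = -3/4, so s(1) = (-1/2) - (-33/8)/(-3/4) = -6.
h(-6) = -726, h'(-6) = 354, so s(2) = (-6) - (-726)/354 = -233/59.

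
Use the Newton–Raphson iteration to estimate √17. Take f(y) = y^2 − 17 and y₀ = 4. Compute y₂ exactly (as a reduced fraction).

2177/528

f'(y) = 2y.
f(4) = −1, f'(4) = 8, so y₁ = 4 − (−1)/8 = 33/8.
f(33/8) = 1/64, f'(33/8) = 33/4, so y₂ = (33/8) − (1/64)/(33/4) = 2177/528.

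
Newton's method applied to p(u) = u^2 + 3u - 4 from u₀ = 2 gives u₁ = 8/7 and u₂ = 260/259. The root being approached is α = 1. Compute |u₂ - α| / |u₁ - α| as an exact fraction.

u₁ - α = 8/7 - 1 = 1/7, so |u₁ - α| = 1/7.
u₂ - α = 260/259 - 1 = 1/259, so |u₂ - α| = 1/259.
Ratio = (1/259) / (1/7) = 1/37.

1/37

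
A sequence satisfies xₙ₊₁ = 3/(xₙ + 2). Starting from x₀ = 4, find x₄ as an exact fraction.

48/47

x₁ = 3/(4 + 2) = 1/2.
x₂ = 3/(1/2 + 2) = 6/5.
x₃ = 3/(6/5 + 2) = 15/16.
x₄ = 3/(15/16 + 2) = 48/47.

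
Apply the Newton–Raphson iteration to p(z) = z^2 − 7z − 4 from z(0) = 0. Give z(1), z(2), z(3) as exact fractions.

z(1) = −4/7, z(2) = −212/399, z(3) = −681748/1283583

p'(z) = 2z − 7.
p(0) = −4, p'(0) = −7, so z(1) = 0 − (−4)/(−7) = −4/7.
p(−4/7) = 16/49, p'(−4/7) = −57/7, so z(2) = (−4/7) − (16/49)/(−57/7) = −212/399.
p(−212/399) = 256/159201, p'(−212/399) = −3217/399, so z(3) = (−212/399) − (256/159201)/(−3217/399) = −681748/1283583.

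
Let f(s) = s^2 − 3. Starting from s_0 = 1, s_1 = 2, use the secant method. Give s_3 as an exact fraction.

f(1) = −2, f(2) = 1. s_2 = 2 − 1·(2 − 1)/(1 − (−2)) = 5/3.
f(2) = 1, f(5/3) = −2/9. s_3 = (5/3) − (−2/9)·((5/3) − 2)/((−2/9) − 1) = 19/11.

19/11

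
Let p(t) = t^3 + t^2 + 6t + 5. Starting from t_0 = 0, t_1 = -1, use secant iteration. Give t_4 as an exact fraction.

-11468305/13471561

p(0) = 5, p(-1) = -1. t_2 = (-1) - (-1)·((-1) - 0)/((-1) - 5) = -5/6.
p(-1) = -1, p(-5/6) = 25/216. t_3 = (-5/6) - (25/216)·((-5/6) - (-1))/((25/216) - (-1)) = -205/241.
p(-5/6) = 25/216, p(-205/241) = 60875/13997521. t_4 = (-205/241) - (60875/13997521)·((-205/241) - (-5/6))/((60875/13997521) - (25/216)) = -11468305/13471561.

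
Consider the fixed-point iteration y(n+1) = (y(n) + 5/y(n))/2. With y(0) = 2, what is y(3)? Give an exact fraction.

y(1) = (2 + 5/2)/2 = 9/4.
y(2) = (9/4 + 5/(9/4))/2 = 161/72.
y(3) = (161/72 + 5/(161/72))/2 = 51841/23184.

51841/23184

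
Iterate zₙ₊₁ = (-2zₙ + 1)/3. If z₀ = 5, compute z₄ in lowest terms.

31/27

z₁ = (-2·5 + 1)/3 = -3.
z₂ = (-2·(-3) + 1)/3 = 7/3.
z₃ = (-2·(7/3) + 1)/3 = -11/9.
z₄ = (-2·(-11/9) + 1)/3 = 31/27.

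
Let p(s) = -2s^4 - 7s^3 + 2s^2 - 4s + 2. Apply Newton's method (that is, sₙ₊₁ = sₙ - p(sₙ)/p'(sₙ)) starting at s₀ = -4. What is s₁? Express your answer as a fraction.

-305/78

p'(s) = -8s^3 - 21s^2 + 4s - 4.
p(-4) = -14, p'(-4) = 156, so s₁ = (-4) - (-14)/156 = -305/78.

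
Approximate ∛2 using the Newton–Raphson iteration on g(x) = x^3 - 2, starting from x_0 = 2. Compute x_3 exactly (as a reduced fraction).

g'(x) = 3x^2.
g(2) = 6, g'(2) = 12, so x_1 = 2 - 6/12 = 3/2.
g(3/2) = 11/8, g'(3/2) = 27/4, so x_2 = (3/2) - (11/8)/(27/4) = 35/27.
g(35/27) = 3509/19683, g'(35/27) = 1225/243, so x_3 = (35/27) - (3509/19683)/(1225/243) = 125116/99225.

125116/99225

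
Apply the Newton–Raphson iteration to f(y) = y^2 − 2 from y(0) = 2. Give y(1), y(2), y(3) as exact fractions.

y(1) = 3/2, y(2) = 17/12, y(3) = 577/408

f'(y) = 2y.
f(2) = 2, f'(2) = 4, so y(1) = 2 − 2/4 = 3/2.
f(3/2) = 1/4, f'(3/2) = 3, so y(2) = (3/2) − (1/4)/3 = 17/12.
f(17/12) = 1/144, f'(17/12) = 17/6, so y(3) = (17/12) − (1/144)/(17/6) = 577/408.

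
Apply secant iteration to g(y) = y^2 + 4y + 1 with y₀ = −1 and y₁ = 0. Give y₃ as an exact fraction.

−3/11

g(−1) = −2, g(0) = 1. y₂ = 0 − 1·(0 − (−1))/(1 − (−2)) = −1/3.
g(0) = 1, g(−1/3) = −2/9. y₃ = (−1/3) − (−2/9)·((−1/3) − 0)/((−2/9) − 1) = −3/11.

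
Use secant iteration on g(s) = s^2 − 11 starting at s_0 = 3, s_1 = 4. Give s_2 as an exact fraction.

23/7

g(3) = −2, g(4) = 5. s_2 = 4 − 5·(4 − 3)/(5 − (−2)) = 23/7.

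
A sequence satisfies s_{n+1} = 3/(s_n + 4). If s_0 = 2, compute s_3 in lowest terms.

9/14

s_1 = 3/(2 + 4) = 1/2.
s_2 = 3/(1/2 + 4) = 2/3.
s_3 = 3/(2/3 + 4) = 9/14.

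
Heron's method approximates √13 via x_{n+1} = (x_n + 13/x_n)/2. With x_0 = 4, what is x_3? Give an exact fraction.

x_1 = (4 + 13/4)/2 = 29/8.
x_2 = (29/8 + 13/(29/8))/2 = 1673/464.
x_3 = (1673/464 + 13/(1673/464))/2 = 5597777/1552544.

5597777/1552544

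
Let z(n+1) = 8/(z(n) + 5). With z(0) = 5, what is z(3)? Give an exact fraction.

232/185

z(1) = 8/(5 + 5) = 4/5.
z(2) = 8/(4/5 + 5) = 40/29.
z(3) = 8/(40/29 + 5) = 232/185.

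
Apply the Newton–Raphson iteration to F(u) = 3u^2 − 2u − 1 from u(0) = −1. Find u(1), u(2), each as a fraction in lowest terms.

F'(u) = 6u − 2.
F(−1) = 4, F'(−1) = −8, so u(1) = (−1) − 4/(−8) = −1/2.
F(−1/2) = 3/4, F'(−1/2) = −5, so u(2) = (−1/2) − (3/4)/(−5) = −7/20.

u(1) = −1/2, u(2) = −7/20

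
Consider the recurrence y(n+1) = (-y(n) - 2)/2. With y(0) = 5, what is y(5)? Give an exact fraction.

-27/32

y(1) = (-5 - 2)/2 = -7/2.
y(2) = (-(-7/2) - 2)/2 = 3/4.
y(3) = (-(3/4) - 2)/2 = -11/8.
y(4) = (-(-11/8) - 2)/2 = -5/16.
y(5) = (-(-5/16) - 2)/2 = -27/32.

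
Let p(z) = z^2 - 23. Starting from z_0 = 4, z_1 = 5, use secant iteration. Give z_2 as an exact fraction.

p(4) = -7, p(5) = 2. z_2 = 5 - 2·(5 - 4)/(2 - (-7)) = 43/9.

43/9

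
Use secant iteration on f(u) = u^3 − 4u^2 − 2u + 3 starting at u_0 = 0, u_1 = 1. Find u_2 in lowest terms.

f(0) = 3, f(1) = −2. u_2 = 1 − (−2)·(1 − 0)/((−2) − 3) = 3/5.

3/5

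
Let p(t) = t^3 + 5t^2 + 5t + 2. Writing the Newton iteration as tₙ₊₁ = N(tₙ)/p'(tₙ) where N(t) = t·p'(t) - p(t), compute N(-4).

-50

p'(t) = 3t^2 + 10t + 5.
N(t) = t·p'(t) - p(t) = t·(3t^2 + 10t + 5) - (t^3 + 5t^2 + 5t + 2) = 2t^3 + 5t^2 - 2.
N(-4) = -50.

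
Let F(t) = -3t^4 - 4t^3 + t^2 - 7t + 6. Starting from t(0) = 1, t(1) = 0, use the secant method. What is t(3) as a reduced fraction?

F(1) = -7, F(0) = 6. t(2) = 0 - 6·(0 - 1)/(6 - (-7)) = 6/13.
F(0) = 6, F(6/13) = 70056/28561. t(3) = (6/13) - (70056/28561)·((6/13) - 0)/((70056/28561) - 6) = 13182/16885.

13182/16885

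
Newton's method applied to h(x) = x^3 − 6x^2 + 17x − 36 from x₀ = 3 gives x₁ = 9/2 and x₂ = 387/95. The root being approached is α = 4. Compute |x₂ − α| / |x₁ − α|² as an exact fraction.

28/95

x₁ − α = 9/2 − 4 = 1/2, so |x₁ − α| = 1/2.
x₂ − α = 387/95 − 4 = 7/95, so |x₂ − α| = 7/95.
|x₁ − α|² = 1/4.
Ratio = (7/95) / (1/4) = 28/95.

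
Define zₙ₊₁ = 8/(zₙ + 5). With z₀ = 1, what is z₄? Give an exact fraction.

z₁ = 8/(1 + 5) = 4/3.
z₂ = 8/(4/3 + 5) = 24/19.
z₃ = 8/(24/19 + 5) = 152/119.
z₄ = 8/(152/119 + 5) = 952/747.

952/747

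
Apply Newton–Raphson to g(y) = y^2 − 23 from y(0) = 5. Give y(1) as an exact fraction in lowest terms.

g'(y) = 2y.
g(5) = 2, g'(5) = 10, so y(1) = 5 − 2/10 = 24/5.

24/5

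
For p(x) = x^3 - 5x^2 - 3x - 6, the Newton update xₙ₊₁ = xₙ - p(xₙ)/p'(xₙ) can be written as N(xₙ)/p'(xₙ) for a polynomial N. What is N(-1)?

-1

p'(x) = 3x^2 - 10x - 3.
N(x) = x·p'(x) - p(x) = x·(3x^2 - 10x - 3) - (x^3 - 5x^2 - 3x - 6) = 2x^3 - 5x^2 + 6.
N(-1) = -1.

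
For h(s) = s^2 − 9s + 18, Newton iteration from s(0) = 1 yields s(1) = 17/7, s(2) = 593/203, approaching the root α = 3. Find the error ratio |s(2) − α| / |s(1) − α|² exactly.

s(1) − α = 17/7 − 3 = −4/7, so |s(1) − α| = 4/7.
s(2) − α = 593/203 − 3 = −16/203, so |s(2) − α| = 16/203.
|s(1) − α|² = 16/49.
Ratio = (16/203) / (16/49) = 7/29.

7/29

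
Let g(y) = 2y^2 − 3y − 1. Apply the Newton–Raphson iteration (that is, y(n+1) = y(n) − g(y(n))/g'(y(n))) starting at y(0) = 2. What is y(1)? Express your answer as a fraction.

g'(y) = 4y − 3.
g(2) = 1, g'(2) = 5, so y(1) = 2 − 1/5 = 9/5.

9/5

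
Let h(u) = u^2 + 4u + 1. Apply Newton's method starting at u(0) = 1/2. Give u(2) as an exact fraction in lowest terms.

−391/1480

h'(u) = 2u + 4.
h(1/2) = 13/4, h'(1/2) = 5, so u(1) = (1/2) − (13/4)/5 = −3/20.
h(−3/20) = 169/400, h'(−3/20) = 37/10, so u(2) = (−3/20) − (169/400)/(37/10) = −391/1480.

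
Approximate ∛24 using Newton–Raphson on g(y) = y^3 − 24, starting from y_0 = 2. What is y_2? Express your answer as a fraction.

g'(y) = 3y^2.
g(2) = −16, g'(2) = 12, so y_1 = 2 − (−16)/12 = 10/3.
g(10/3) = 352/27, g'(10/3) = 100/3, so y_2 = (10/3) − (352/27)/(100/3) = 662/225.

662/225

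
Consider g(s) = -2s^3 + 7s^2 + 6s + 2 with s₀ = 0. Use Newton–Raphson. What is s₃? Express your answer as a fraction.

-95929/93690

g'(s) = -6s^2 + 14s + 6.
g(0) = 2, g'(0) = 6, so s₁ = 0 - 2/6 = -1/3.
g(-1/3) = 23/27, g'(-1/3) = 2/3, so s₂ = (-1/3) - (23/27)/(2/3) = -29/18.
g(-29/18) = 13754/729, g'(-29/18) = -1735/54, so s₃ = (-29/18) - (13754/729)/(-1735/54) = -95929/93690.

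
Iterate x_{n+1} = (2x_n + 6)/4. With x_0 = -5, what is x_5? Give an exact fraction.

x_1 = (2·(-5) + 6)/4 = -1.
x_2 = (2·(-1) + 6)/4 = 1.
x_3 = (2·1 + 6)/4 = 2.
x_4 = (2·2 + 6)/4 = 5/2.
x_5 = (2·(5/2) + 6)/4 = 11/4.

11/4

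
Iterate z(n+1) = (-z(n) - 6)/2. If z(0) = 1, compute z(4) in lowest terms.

-29/16

z(1) = (-1 - 6)/2 = -7/2.
z(2) = (-(-7/2) - 6)/2 = -5/4.
z(3) = (-(-5/4) - 6)/2 = -19/8.
z(4) = (-(-19/8) - 6)/2 = -29/16.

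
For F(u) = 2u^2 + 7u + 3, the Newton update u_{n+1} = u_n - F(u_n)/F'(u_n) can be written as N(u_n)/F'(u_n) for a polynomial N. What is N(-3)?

F'(u) = 4u + 7.
N(u) = u·F'(u) - F(u) = u·(4u + 7) - (2u^2 + 7u + 3) = 2u^2 - 3.
N(-3) = 15.

15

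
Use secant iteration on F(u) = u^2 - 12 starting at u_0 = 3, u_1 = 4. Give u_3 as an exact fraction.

45/13

F(3) = -3, F(4) = 4. u_2 = 4 - 4·(4 - 3)/(4 - (-3)) = 24/7.
F(4) = 4, F(24/7) = -12/49. u_3 = (24/7) - (-12/49)·((24/7) - 4)/((-12/49) - 4) = 45/13.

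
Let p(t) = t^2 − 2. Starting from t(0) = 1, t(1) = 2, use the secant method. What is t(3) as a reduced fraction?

7/5

p(1) = −1, p(2) = 2. t(2) = 2 − 2·(2 − 1)/(2 − (−1)) = 4/3.
p(2) = 2, p(4/3) = −2/9. t(3) = (4/3) − (−2/9)·((4/3) − 2)/((−2/9) − 2) = 7/5.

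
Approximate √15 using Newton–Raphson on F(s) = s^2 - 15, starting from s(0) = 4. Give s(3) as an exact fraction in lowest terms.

F'(s) = 2s.
F(4) = 1, F'(4) = 8, so s(1) = 4 - 1/8 = 31/8.
F(31/8) = 1/64, F'(31/8) = 31/4, so s(2) = (31/8) - (1/64)/(31/4) = 1921/496.
F(1921/496) = 1/246016, F'(1921/496) = 1921/248, so s(3) = (1921/496) - (1/246016)/(1921/248) = 7380481/1905632.

7380481/1905632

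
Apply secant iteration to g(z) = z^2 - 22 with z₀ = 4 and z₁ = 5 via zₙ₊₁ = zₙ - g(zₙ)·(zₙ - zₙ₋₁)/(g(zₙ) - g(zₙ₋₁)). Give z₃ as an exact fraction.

136/29

g(4) = -6, g(5) = 3. z₂ = 5 - 3·(5 - 4)/(3 - (-6)) = 14/3.
g(5) = 3, g(14/3) = -2/9. z₃ = (14/3) - (-2/9)·((14/3) - 5)/((-2/9) - 3) = 136/29.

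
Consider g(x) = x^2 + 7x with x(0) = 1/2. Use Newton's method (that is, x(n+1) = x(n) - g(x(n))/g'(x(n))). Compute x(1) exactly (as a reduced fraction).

g'(x) = 2x + 7.
g(1/2) = 15/4, g'(1/2) = 8, so x(1) = (1/2) - (15/4)/8 = 1/32.

1/32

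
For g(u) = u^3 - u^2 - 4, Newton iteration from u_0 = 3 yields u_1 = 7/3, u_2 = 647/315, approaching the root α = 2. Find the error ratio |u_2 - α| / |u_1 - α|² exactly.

u_1 - α = 7/3 - 2 = 1/3, so |u_1 - α| = 1/3.
u_2 - α = 647/315 - 2 = 17/315, so |u_2 - α| = 17/315.
|u_1 - α|² = 1/9.
Ratio = (17/315) / (1/9) = 17/35.

17/35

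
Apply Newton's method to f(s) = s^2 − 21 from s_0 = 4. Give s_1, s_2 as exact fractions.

f'(s) = 2s.
f(4) = −5, f'(4) = 8, so s_1 = 4 − (−5)/8 = 37/8.
f(37/8) = 25/64, f'(37/8) = 37/4, so s_2 = (37/8) − (25/64)/(37/4) = 2713/592.

s_1 = 37/8, s_2 = 2713/592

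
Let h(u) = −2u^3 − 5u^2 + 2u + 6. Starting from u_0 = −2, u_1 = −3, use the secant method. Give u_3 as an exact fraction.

−3522/1537

h(−2) = −2, h(−3) = 9. u_2 = (−3) − 9·((−3) − (−2))/(9 − (−2)) = −24/11.
h(−3) = 9, h(−24/11) = −1854/1331. u_3 = (−24/11) − (−1854/1331)·((−24/11) − (−3))/((−1854/1331) − 9) = −3522/1537.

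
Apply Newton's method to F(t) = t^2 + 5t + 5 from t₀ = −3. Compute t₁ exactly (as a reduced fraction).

F'(t) = 2t + 5.
F(−3) = −1, F'(−3) = −1, so t₁ = (−3) − (−1)/(−1) = −4.

−4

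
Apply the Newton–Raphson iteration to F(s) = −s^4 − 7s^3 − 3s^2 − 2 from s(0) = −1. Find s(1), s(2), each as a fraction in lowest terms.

F'(s) = −4s^3 − 21s^2 − 6s.
F(−1) = 1, F'(−1) = −11, so s(1) = (−1) − 1/(−11) = −10/11.
F(−10/11) = 1418/14641, F'(−10/11) = −11840/1331, so s(2) = (−10/11) − (1418/14641)/(−11840/1331) = −58491/65120.

s(1) = −10/11, s(2) = −58491/65120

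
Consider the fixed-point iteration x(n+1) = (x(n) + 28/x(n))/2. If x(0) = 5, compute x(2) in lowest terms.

5609/1060

x(1) = (5 + 28/5)/2 = 53/10.
x(2) = (53/10 + 28/(53/10))/2 = 5609/1060.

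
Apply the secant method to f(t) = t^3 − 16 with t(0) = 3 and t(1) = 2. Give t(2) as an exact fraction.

f(3) = 11, f(2) = −8. t(2) = 2 − (−8)·(2 − 3)/((−8) − 11) = 46/19.

46/19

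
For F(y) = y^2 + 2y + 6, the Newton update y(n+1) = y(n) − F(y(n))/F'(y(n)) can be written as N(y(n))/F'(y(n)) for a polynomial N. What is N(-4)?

F'(y) = 2y + 2.
N(y) = y·F'(y) − F(y) = y·(2y + 2) − (y^2 + 2y + 6) = y^2 − 6.
N(-4) = 10.

10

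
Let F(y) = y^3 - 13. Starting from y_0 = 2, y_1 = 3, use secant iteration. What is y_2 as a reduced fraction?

F(2) = -5, F(3) = 14. y_2 = 3 - 14·(3 - 2)/(14 - (-5)) = 43/19.

43/19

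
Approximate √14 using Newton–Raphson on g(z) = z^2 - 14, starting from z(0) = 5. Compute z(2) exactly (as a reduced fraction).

g'(z) = 2z.
g(5) = 11, g'(5) = 10, so z(1) = 5 - 11/10 = 39/10.
g(39/10) = 121/100, g'(39/10) = 39/5, so z(2) = (39/10) - (121/100)/(39/5) = 2921/780.

2921/780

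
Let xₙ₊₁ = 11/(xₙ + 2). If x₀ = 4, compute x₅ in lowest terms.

x₁ = 11/(4 + 2) = 11/6.
x₂ = 11/(11/6 + 2) = 66/23.
x₃ = 11/(66/23 + 2) = 253/112.
x₄ = 11/(253/112 + 2) = 1232/477.
x₅ = 11/(1232/477 + 2) = 5247/2186.

5247/2186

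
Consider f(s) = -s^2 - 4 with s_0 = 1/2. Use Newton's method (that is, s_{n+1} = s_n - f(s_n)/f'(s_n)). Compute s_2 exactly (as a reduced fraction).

f'(s) = -2s.
f(1/2) = -17/4, f'(1/2) = -1, so s_1 = (1/2) - (-17/4)/(-1) = -15/4.
f(-15/4) = -289/16, f'(-15/4) = 15/2, so s_2 = (-15/4) - (-289/16)/(15/2) = -161/120.

-161/120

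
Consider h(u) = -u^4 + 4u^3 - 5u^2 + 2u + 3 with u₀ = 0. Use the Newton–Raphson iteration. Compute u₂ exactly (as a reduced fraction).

h'(u) = -4u^3 + 12u^2 - 10u + 2.
h(0) = 3, h'(0) = 2, so u₁ = 0 - 3/2 = -3/2.
h(-3/2) = -477/16, h'(-3/2) = 115/2, so u₂ = (-3/2) - (-477/16)/(115/2) = -903/920.

-903/920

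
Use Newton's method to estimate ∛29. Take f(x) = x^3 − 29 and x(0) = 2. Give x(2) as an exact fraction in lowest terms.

f'(x) = 3x^2.
f(2) = −21, f'(2) = 12, so x(1) = 2 − (−21)/12 = 15/4.
f(15/4) = 1519/64, f'(15/4) = 675/16, so x(2) = (15/4) − (1519/64)/(675/16) = 4303/1350.

4303/1350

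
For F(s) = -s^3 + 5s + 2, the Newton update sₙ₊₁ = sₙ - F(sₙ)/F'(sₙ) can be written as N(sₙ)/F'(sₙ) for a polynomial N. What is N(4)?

-130

F'(s) = -3s^2 + 5.
N(s) = s·F'(s) - F(s) = s·(-3s^2 + 5) - (-s^3 + 5s + 2) = -2s^3 - 2.
N(4) = -130.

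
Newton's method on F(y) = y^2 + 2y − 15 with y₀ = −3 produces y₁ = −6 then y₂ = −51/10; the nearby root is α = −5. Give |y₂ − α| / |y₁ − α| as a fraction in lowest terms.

1/10

y₁ − α = −6 − (−5) = −6 + 5 = −1, so |y₁ − α| = 1.
y₂ − α = −51/10 − (−5) = −51/10 + 5 = −1/10, so |y₂ − α| = 1/10.
Ratio = (1/10) / 1 = 1/10.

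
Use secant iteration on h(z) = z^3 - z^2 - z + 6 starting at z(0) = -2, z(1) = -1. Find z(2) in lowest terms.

-14/9

h(-2) = -4, h(-1) = 5. z(2) = (-1) - 5·((-1) - (-2))/(5 - (-4)) = -14/9.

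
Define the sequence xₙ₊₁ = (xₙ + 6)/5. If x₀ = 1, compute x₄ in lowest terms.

x₁ = (1 + 6)/5 = 7/5.
x₂ = ((7/5) + 6)/5 = 37/25.
x₃ = ((37/25) + 6)/5 = 187/125.
x₄ = ((187/125) + 6)/5 = 937/625.

937/625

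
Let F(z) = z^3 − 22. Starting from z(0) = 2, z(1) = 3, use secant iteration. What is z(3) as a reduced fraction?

24946/8917

F(2) = −14, F(3) = 5. z(2) = 3 − 5·(3 − 2)/(5 − (−14)) = 52/19.
F(3) = 5, F(52/19) = −10290/6859. z(3) = (52/19) − (−10290/6859)·((52/19) − 3)/((−10290/6859) − 5) = 24946/8917.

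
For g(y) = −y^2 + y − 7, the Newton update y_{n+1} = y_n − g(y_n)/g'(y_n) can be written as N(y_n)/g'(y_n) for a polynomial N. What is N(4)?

g'(y) = −2y + 1.
N(y) = y·g'(y) − g(y) = y·(−2y + 1) − (−y^2 + y − 7) = −y^2 + 7.
N(4) = −9.

−9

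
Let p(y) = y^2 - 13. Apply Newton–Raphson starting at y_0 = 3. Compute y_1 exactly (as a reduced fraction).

11/3

p'(y) = 2y.
p(3) = -4, p'(3) = 6, so y_1 = 3 - (-4)/6 = 11/3.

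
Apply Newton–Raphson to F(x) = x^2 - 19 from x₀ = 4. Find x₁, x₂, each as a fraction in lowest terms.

x₁ = 35/8, x₂ = 2441/560

F'(x) = 2x.
F(4) = -3, F'(4) = 8, so x₁ = 4 - (-3)/8 = 35/8.
F(35/8) = 9/64, F'(35/8) = 35/4, so x₂ = (35/8) - (9/64)/(35/4) = 2441/560.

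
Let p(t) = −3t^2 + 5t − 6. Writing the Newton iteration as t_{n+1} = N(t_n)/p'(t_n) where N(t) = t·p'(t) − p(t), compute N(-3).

p'(t) = −6t + 5.
N(t) = t·p'(t) − p(t) = t·(−6t + 5) − (−3t^2 + 5t − 6) = −3t^2 + 6.
N(-3) = −21.

−21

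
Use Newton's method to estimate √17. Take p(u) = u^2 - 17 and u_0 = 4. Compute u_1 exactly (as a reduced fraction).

33/8

p'(u) = 2u.
p(4) = -1, p'(4) = 8, so u_1 = 4 - (-1)/8 = 33/8.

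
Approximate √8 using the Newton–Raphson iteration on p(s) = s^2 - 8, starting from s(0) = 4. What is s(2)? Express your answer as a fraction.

p'(s) = 2s.
p(4) = 8, p'(4) = 8, so s(1) = 4 - 8/8 = 3.
p(3) = 1, p'(3) = 6, so s(2) = 3 - 1/6 = 17/6.

17/6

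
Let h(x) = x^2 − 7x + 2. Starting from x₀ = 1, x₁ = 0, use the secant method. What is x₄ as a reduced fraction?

h(1) = −4, h(0) = 2. x₂ = 0 − 2·(0 − 1)/(2 − (−4)) = 1/3.
h(0) = 2, h(1/3) = −2/9. x₃ = (1/3) − (−2/9)·((1/3) − 0)/((−2/9) − 2) = 3/10.
h(1/3) = −2/9, h(3/10) = −1/100. x₄ = (3/10) − (−1/100)·((3/10) − (1/3))/((−1/100) − (−2/9)) = 57/191.

57/191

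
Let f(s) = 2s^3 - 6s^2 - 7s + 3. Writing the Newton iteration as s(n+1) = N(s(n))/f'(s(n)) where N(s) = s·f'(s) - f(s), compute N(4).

f'(s) = 6s^2 - 12s - 7.
N(s) = s·f'(s) - f(s) = s·(6s^2 - 12s - 7) - (2s^3 - 6s^2 - 7s + 3) = 4s^3 - 6s^2 - 3.
N(4) = 157.

157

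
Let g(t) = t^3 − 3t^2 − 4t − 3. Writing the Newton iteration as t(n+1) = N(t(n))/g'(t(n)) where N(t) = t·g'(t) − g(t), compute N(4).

83

g'(t) = 3t^2 − 6t − 4.
N(t) = t·g'(t) − g(t) = t·(3t^2 − 6t − 4) − (t^3 − 3t^2 − 4t − 3) = 2t^3 − 3t^2 + 3.
N(4) = 83.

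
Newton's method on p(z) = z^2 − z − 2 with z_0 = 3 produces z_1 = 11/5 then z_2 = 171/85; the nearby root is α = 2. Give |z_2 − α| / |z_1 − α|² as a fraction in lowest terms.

5/17

z_1 − α = 11/5 − 2 = 1/5, so |z_1 − α| = 1/5.
z_2 − α = 171/85 − 2 = 1/85, so |z_2 − α| = 1/85.
|z_1 − α|² = 1/25.
Ratio = (1/85) / (1/25) = 5/17.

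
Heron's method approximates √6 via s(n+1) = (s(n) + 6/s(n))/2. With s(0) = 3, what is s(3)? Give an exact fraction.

s(1) = (3 + 6/3)/2 = 5/2.
s(2) = (5/2 + 6/(5/2))/2 = 49/20.
s(3) = (49/20 + 6/(49/20))/2 = 4801/1960.

4801/1960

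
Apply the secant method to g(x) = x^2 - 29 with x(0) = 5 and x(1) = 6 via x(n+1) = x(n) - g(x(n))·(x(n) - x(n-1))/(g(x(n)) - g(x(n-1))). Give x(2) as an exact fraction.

g(5) = -4, g(6) = 7. x(2) = 6 - 7·(6 - 5)/(7 - (-4)) = 59/11.

59/11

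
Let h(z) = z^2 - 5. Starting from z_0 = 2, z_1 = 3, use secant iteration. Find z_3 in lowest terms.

h(2) = -1, h(3) = 4. z_2 = 3 - 4·(3 - 2)/(4 - (-1)) = 11/5.
h(3) = 4, h(11/5) = -4/25. z_3 = (11/5) - (-4/25)·((11/5) - 3)/((-4/25) - 4) = 29/13.

29/13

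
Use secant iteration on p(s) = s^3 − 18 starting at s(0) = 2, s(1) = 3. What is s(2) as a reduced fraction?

p(2) = −10, p(3) = 9. s(2) = 3 − 9·(3 − 2)/(9 − (−10)) = 48/19.

48/19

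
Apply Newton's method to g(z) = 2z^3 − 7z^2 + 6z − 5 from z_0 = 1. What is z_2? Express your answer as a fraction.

−3/13

g'(z) = 6z^2 − 14z + 6.
g(1) = −4, g'(1) = −2, so z_1 = 1 − (−4)/(−2) = −1.
g(−1) = −20, g'(−1) = 26, so z_2 = (−1) − (−20)/26 = −3/13.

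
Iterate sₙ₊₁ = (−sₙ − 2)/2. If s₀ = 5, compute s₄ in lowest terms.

s₁ = (−5 − 2)/2 = −7/2.
s₂ = (−(−7/2) − 2)/2 = 3/4.
s₃ = (−(3/4) − 2)/2 = −11/8.
s₄ = (−(−11/8) − 2)/2 = −5/16.

−5/16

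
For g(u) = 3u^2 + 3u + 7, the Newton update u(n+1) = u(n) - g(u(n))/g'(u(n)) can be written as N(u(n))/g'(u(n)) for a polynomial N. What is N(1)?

g'(u) = 6u + 3.
N(u) = u·g'(u) - g(u) = u·(6u + 3) - (3u^2 + 3u + 7) = 3u^2 - 7.
N(1) = -4.

-4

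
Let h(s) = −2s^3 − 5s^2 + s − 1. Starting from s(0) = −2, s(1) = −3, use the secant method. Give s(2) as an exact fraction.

−31/12

h(−2) = −7, h(−3) = 5. s(2) = (−3) − 5·((−3) − (−2))/(5 − (−7)) = −31/12.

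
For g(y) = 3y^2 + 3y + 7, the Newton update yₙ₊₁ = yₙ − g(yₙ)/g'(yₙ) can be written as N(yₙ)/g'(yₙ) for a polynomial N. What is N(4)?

g'(y) = 6y + 3.
N(y) = y·g'(y) − g(y) = y·(6y + 3) − (3y^2 + 3y + 7) = 3y^2 − 7.
N(4) = 41.

41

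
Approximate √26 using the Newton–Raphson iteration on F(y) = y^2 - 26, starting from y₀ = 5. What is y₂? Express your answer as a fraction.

5201/1020

F'(y) = 2y.
F(5) = -1, F'(5) = 10, so y₁ = 5 - (-1)/10 = 51/10.
F(51/10) = 1/100, F'(51/10) = 51/5, so y₂ = (51/10) - (1/100)/(51/5) = 5201/1020.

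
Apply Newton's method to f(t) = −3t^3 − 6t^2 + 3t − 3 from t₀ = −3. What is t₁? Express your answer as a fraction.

−37/14

f'(t) = −9t^2 − 12t + 3.
f(−3) = 15, f'(−3) = −42, so t₁ = (−3) − 15/(−42) = −37/14.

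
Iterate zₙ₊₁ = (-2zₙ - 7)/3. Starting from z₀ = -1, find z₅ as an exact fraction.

z₁ = (-2·(-1) - 7)/3 = -5/3.
z₂ = (-2·(-5/3) - 7)/3 = -11/9.
z₃ = (-2·(-11/9) - 7)/3 = -41/27.
z₄ = (-2·(-41/27) - 7)/3 = -107/81.
z₅ = (-2·(-107/81) - 7)/3 = -353/243.

-353/243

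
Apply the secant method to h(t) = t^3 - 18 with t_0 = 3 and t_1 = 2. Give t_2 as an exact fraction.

48/19

h(3) = 9, h(2) = -10. t_2 = 2 - (-10)·(2 - 3)/((-10) - 9) = 48/19.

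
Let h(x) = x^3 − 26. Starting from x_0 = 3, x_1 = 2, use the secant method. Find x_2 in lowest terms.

h(3) = 1, h(2) = −18. x_2 = 2 − (−18)·(2 − 3)/((−18) − 1) = 56/19.

56/19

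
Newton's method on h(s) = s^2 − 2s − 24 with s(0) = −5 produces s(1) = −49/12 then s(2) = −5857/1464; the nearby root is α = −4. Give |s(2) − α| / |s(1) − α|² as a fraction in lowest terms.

6/61

s(1) − α = −49/12 − (−4) = −49/12 + 4 = −1/12, so |s(1) − α| = 1/12.
s(2) − α = −5857/1464 − (−4) = −5857/1464 + 4 = −1/1464, so |s(2) − α| = 1/1464.
|s(1) − α|² = 1/144.
Ratio = (1/1464) / (1/144) = 6/61.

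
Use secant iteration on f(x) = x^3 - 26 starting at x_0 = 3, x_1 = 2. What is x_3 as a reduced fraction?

f(3) = 1, f(2) = -18. x_2 = 2 - (-18)·(2 - 3)/((-18) - 1) = 56/19.
f(2) = -18, f(56/19) = -2718/6859. x_3 = (56/19) - (-2718/6859)·((56/19) - 2)/((-2718/6859) - (-18)) = 3319/1118.

3319/1118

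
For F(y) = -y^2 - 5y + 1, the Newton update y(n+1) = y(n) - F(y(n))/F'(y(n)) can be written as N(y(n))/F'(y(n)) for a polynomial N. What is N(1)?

F'(y) = -2y - 5.
N(y) = y·F'(y) - F(y) = y·(-2y - 5) - (-y^2 - 5y + 1) = -y^2 - 1.
N(1) = -2.

-2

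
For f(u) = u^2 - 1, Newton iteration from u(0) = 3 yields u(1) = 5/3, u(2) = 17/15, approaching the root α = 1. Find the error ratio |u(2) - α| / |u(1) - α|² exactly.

u(1) - α = 5/3 - 1 = 2/3, so |u(1) - α| = 2/3.
u(2) - α = 17/15 - 1 = 2/15, so |u(2) - α| = 2/15.
|u(1) - α|² = 4/9.
Ratio = (2/15) / (4/9) = 3/10.

3/10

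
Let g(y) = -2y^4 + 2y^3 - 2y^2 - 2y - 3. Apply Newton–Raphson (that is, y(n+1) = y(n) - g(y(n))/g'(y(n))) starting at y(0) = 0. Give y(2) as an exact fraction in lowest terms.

-363/356

g'(y) = -8y^3 + 6y^2 - 4y - 2.
g(0) = -3, g'(0) = -2, so y(1) = 0 - (-3)/(-2) = -3/2.
g(-3/2) = -171/8, g'(-3/2) = 89/2, so y(2) = (-3/2) - (-171/8)/(89/2) = -363/356.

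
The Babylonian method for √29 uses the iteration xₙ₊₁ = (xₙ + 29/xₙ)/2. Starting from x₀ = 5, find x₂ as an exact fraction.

x₁ = (5 + 29/5)/2 = 27/5.
x₂ = (27/5 + 29/(27/5))/2 = 727/135.

727/135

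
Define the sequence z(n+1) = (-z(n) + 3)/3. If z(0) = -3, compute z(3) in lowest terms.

z(1) = (-(-3) + 3)/3 = 2.
z(2) = (-2 + 3)/3 = 1/3.
z(3) = (-(1/3) + 3)/3 = 8/9.

8/9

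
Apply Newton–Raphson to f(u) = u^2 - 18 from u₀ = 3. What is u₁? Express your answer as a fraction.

f'(u) = 2u.
f(3) = -9, f'(3) = 6, so u₁ = 3 - (-9)/6 = 9/2.

9/2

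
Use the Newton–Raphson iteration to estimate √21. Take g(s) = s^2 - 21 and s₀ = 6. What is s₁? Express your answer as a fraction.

g'(s) = 2s.
g(6) = 15, g'(6) = 12, so s₁ = 6 - 15/12 = 19/4.

19/4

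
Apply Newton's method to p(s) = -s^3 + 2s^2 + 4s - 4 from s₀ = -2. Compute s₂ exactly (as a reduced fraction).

p'(s) = -3s^2 + 4s + 4.
p(-2) = 4, p'(-2) = -16, so s₁ = (-2) - 4/(-16) = -7/4.
p(-7/4) = 31/64, p'(-7/4) = -195/16, so s₂ = (-7/4) - (31/64)/(-195/16) = -667/390.

-667/390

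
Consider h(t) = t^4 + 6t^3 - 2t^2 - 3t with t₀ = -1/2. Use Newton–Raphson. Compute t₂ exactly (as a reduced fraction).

-5267183/9032896

h'(t) = 4t^3 + 18t^2 - 4t - 3.
h(-1/2) = 5/16, h'(-1/2) = 3, so t₁ = (-1/2) - (5/16)/3 = -29/48.
h(-29/48) = -570575/5308416, h'(-29/48) = 141139/27648, so t₂ = (-29/48) - (-570575/5308416)/(141139/27648) = -5267183/9032896.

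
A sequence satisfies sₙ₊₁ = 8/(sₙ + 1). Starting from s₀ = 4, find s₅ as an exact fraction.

s₁ = 8/(4 + 1) = 8/5.
s₂ = 8/(8/5 + 1) = 40/13.
s₃ = 8/(40/13 + 1) = 104/53.
s₄ = 8/(104/53 + 1) = 424/157.
s₅ = 8/(424/157 + 1) = 1256/581.

1256/581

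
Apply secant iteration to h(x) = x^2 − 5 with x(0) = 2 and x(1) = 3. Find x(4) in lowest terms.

161/72

h(2) = −1, h(3) = 4. x(2) = 3 − 4·(3 − 2)/(4 − (−1)) = 11/5.
h(3) = 4, h(11/5) = −4/25. x(3) = (11/5) − (−4/25)·((11/5) − 3)/((−4/25) − 4) = 29/13.
h(11/5) = −4/25, h(29/13) = −4/169. x(4) = (29/13) − (−4/169)·((29/13) − (11/5))/((−4/169) − (−4/25)) = 161/72.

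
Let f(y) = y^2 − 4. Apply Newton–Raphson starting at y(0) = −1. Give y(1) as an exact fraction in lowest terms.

f'(y) = 2y.
f(−1) = −3, f'(−1) = −2, so y(1) = (−1) − (−3)/(−2) = −5/2.

−5/2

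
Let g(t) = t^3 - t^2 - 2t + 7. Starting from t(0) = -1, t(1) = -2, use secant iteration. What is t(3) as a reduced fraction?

-1618/841

g(-1) = 7, g(-2) = -1. t(2) = (-2) - (-1)·((-2) - (-1))/((-1) - 7) = -15/8.
g(-2) = -1, g(-15/8) = 329/512. t(3) = (-15/8) - (329/512)·((-15/8) - (-2))/((329/512) - (-1)) = -1618/841.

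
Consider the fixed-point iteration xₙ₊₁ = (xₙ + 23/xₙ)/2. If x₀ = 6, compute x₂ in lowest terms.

6793/1416

x₁ = (6 + 23/6)/2 = 59/12.
x₂ = (59/12 + 23/(59/12))/2 = 6793/1416.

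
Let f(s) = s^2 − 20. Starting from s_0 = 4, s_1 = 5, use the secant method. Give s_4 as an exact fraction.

1525/341

f(4) = −4, f(5) = 5. s_2 = 5 − 5·(5 − 4)/(5 − (−4)) = 40/9.
f(5) = 5, f(40/9) = −20/81. s_3 = (40/9) − (−20/81)·((40/9) − 5)/((−20/81) − 5) = 76/17.
f(40/9) = −20/81, f(76/17) = −4/289. s_4 = (76/17) − (−4/289)·((76/17) − (40/9))/((−4/289) − (−20/81)) = 1525/341.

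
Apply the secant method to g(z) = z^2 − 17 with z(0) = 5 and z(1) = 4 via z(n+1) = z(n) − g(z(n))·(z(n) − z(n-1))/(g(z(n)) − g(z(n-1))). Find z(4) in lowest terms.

g(5) = 8, g(4) = −1. z(2) = 4 − (−1)·(4 − 5)/((−1) − 8) = 37/9.
g(4) = −1, g(37/9) = −8/81. z(3) = (37/9) − (−8/81)·((37/9) − 4)/((−8/81) − (−1)) = 301/73.
g(37/9) = −8/81, g(301/73) = 8/5329. z(4) = (301/73) − (8/5329)·((301/73) − (37/9))/((8/5329) − (−8/81)) = 11153/2705.

11153/2705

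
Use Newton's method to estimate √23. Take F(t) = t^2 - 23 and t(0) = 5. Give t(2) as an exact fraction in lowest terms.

1151/240

F'(t) = 2t.
F(5) = 2, F'(5) = 10, so t(1) = 5 - 2/10 = 24/5.
F(24/5) = 1/25, F'(24/5) = 48/5, so t(2) = (24/5) - (1/25)/(48/5) = 1151/240.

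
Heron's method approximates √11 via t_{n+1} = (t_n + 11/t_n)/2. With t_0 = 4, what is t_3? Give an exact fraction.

4106353/1238112

t_1 = (4 + 11/4)/2 = 27/8.
t_2 = (27/8 + 11/(27/8))/2 = 1433/432.
t_3 = (1433/432 + 11/(1433/432))/2 = 4106353/1238112.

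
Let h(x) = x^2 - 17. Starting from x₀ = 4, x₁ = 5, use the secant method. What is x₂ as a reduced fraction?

h(4) = -1, h(5) = 8. x₂ = 5 - 8·(5 - 4)/(8 - (-1)) = 37/9.

37/9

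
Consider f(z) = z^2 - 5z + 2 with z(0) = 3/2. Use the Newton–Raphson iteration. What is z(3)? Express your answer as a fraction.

209663/479136

f'(z) = 2z - 5.
f(3/2) = -13/4, f'(3/2) = -2, so z(1) = (3/2) - (-13/4)/(-2) = -1/8.
f(-1/8) = 169/64, f'(-1/8) = -21/4, so z(2) = (-1/8) - (169/64)/(-21/4) = 127/336.
f(127/336) = 28561/112896, f'(127/336) = -713/168, so z(3) = (127/336) - (28561/112896)/(-713/168) = 209663/479136.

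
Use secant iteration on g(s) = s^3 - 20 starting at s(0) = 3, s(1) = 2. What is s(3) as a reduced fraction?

g(3) = 7, g(2) = -12. s(2) = 2 - (-12)·(2 - 3)/((-12) - 7) = 50/19.
g(2) = -12, g(50/19) = -12180/6859. s(3) = (50/19) - (-12180/6859)·((50/19) - 2)/((-12180/6859) - (-12)) = 1335/487.

1335/487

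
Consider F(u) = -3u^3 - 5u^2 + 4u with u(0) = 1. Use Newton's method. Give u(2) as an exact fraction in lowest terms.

F'(u) = -9u^2 - 10u + 4.
F(1) = -4, F'(1) = -15, so u(1) = 1 - (-4)/(-15) = 11/15.
F(11/15) = -352/375, F'(11/15) = -613/75, so u(2) = (11/15) - (-352/375)/(-613/75) = 5687/9195.

5687/9195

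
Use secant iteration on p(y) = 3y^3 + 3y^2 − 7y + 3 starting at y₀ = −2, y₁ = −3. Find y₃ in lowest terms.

−2031/922

p(−2) = 5, p(−3) = −30. y₂ = (−3) − (−30)·((−3) − (−2))/((−30) − 5) = −15/7.
p(−3) = −30, p(−15/7) = 774/343. y₃ = (−15/7) − (774/343)·((−15/7) − (−3))/((774/343) − (−30)) = −2031/922.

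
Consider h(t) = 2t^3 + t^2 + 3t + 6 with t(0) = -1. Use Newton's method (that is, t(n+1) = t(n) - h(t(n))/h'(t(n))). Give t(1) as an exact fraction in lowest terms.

h'(t) = 6t^2 + 2t + 3.
h(-1) = 2, h'(-1) = 7, so t(1) = (-1) - 2/7 = -9/7.

-9/7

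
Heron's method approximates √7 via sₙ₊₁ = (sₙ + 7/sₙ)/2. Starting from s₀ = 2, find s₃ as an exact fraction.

108497/41008

s₁ = (2 + 7/2)/2 = 11/4.
s₂ = (11/4 + 7/(11/4))/2 = 233/88.
s₃ = (233/88 + 7/(233/88))/2 = 108497/41008.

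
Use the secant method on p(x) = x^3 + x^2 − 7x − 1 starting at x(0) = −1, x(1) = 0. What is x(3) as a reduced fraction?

−49/349

p(−1) = 6, p(0) = −1. x(2) = 0 − (−1)·(0 − (−1))/((−1) − 6) = −1/7.
p(0) = −1, p(−1/7) = 6/343. x(3) = (−1/7) − (6/343)·((−1/7) − 0)/((6/343) − (−1)) = −49/349.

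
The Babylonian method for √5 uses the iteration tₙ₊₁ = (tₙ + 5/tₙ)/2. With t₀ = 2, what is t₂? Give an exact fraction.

t₁ = (2 + 5/2)/2 = 9/4.
t₂ = (9/4 + 5/(9/4))/2 = 161/72.

161/72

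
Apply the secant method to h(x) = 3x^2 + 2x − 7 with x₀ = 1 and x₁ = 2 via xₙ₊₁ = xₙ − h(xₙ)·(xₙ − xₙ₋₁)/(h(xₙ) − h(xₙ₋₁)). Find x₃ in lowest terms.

155/127

h(1) = −2, h(2) = 9. x₂ = 2 − 9·(2 − 1)/(9 − (−2)) = 13/11.
h(2) = 9, h(13/11) = −54/121. x₃ = (13/11) − (−54/121)·((13/11) − 2)/((−54/121) − 9) = 155/127.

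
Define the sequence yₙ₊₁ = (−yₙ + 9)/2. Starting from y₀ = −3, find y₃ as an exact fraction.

y₁ = (−(−3) + 9)/2 = 6.
y₂ = (−6 + 9)/2 = 3/2.
y₃ = (−(3/2) + 9)/2 = 15/4.

15/4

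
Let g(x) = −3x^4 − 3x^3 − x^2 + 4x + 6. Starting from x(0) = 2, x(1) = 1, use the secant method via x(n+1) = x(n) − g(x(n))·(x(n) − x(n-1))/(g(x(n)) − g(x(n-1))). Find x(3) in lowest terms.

g(2) = −62, g(1) = 3. x(2) = 1 − 3·(1 − 2)/(3 − (−62)) = 68/65.
g(1) = 3, g(68/65) = 36806982/17850625. x(3) = (68/65) − (36806982/17850625)·((68/65) − 1)/((36806982/17850625) − 3) = 6405506/5581631.

6405506/5581631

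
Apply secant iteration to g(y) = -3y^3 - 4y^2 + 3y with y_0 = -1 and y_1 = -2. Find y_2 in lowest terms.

-5/3

g(-1) = -4, g(-2) = 2. y_2 = (-2) - 2·((-2) - (-1))/(2 - (-4)) = -5/3.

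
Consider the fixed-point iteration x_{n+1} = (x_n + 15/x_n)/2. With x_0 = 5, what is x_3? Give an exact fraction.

x_1 = (5 + 15/5)/2 = 4.
x_2 = (4 + 15/4)/2 = 31/8.
x_3 = (31/8 + 15/(31/8))/2 = 1921/496.

1921/496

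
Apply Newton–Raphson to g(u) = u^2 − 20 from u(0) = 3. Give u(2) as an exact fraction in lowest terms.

g'(u) = 2u.
g(3) = −11, g'(3) = 6, so u(1) = 3 − (−11)/6 = 29/6.
g(29/6) = 121/36, g'(29/6) = 29/3, so u(2) = (29/6) − (121/36)/(29/3) = 1561/348.

1561/348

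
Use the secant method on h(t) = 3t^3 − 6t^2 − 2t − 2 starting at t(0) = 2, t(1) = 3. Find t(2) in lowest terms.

h(2) = −6, h(3) = 19. t(2) = 3 − 19·(3 − 2)/(19 − (−6)) = 56/25.

56/25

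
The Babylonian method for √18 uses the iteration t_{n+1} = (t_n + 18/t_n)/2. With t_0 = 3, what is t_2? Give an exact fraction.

17/4

t_1 = (3 + 18/3)/2 = 9/2.
t_2 = (9/2 + 18/(9/2))/2 = 17/4.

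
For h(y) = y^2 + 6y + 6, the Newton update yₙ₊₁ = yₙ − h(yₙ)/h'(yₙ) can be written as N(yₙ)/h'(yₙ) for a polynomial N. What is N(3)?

h'(y) = 2y + 6.
N(y) = y·h'(y) − h(y) = y·(2y + 6) − (y^2 + 6y + 6) = y^2 − 6.
N(3) = 3.

3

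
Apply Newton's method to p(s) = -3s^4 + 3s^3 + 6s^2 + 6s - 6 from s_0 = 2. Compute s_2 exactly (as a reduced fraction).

p'(s) = -12s^3 + 9s^2 + 12s + 6.
p(2) = 6, p'(2) = -30, so s_1 = 2 - 6/(-30) = 11/5.
p(11/5) = -1308/625, p'(11/5) = -6477/125, so s_2 = (11/5) - (-1308/625)/(-6477/125) = 23313/10795.

23313/10795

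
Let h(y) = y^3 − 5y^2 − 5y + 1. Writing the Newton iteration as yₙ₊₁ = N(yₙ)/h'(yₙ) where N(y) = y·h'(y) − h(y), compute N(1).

−4

h'(y) = 3y^2 − 10y − 5.
N(y) = y·h'(y) − h(y) = y·(3y^2 − 10y − 5) − (y^3 − 5y^2 − 5y + 1) = 2y^3 − 5y^2 − 1.
N(1) = −4.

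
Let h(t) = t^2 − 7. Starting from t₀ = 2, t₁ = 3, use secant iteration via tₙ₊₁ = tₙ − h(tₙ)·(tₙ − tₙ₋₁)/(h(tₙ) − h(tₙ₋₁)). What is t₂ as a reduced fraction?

13/5

h(2) = −3, h(3) = 2. t₂ = 3 − 2·(3 − 2)/(2 − (−3)) = 13/5.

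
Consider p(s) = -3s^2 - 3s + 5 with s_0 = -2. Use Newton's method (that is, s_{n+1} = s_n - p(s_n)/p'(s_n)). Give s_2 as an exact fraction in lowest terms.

-424/225

p'(s) = -6s - 3.
p(-2) = -1, p'(-2) = 9, so s_1 = (-2) - (-1)/9 = -17/9.
p(-17/9) = -1/27, p'(-17/9) = 25/3, so s_2 = (-17/9) - (-1/27)/(25/3) = -424/225.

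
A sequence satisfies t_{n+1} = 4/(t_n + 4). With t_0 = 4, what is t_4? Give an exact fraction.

t_1 = 4/(4 + 4) = 1/2.
t_2 = 4/(1/2 + 4) = 8/9.
t_3 = 4/(8/9 + 4) = 9/11.
t_4 = 4/(9/11 + 4) = 44/53.

44/53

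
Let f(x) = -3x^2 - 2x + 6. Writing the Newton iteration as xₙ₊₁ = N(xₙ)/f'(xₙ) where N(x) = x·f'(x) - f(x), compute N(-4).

-54

f'(x) = -6x - 2.
N(x) = x·f'(x) - f(x) = x·(-6x - 2) - (-3x^2 - 2x + 6) = -3x^2 - 6.
N(-4) = -54.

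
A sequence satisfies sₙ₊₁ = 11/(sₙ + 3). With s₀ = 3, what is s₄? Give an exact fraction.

s₁ = 11/(3 + 3) = 11/6.
s₂ = 11/(11/6 + 3) = 66/29.
s₃ = 11/(66/29 + 3) = 319/153.
s₄ = 11/(319/153 + 3) = 1683/778.

1683/778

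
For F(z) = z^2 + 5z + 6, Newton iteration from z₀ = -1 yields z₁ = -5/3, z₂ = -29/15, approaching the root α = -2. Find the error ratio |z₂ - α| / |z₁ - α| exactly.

z₁ - α = -5/3 - (-2) = -5/3 + 2 = 1/3, so |z₁ - α| = 1/3.
z₂ - α = -29/15 - (-2) = -29/15 + 2 = 1/15, so |z₂ - α| = 1/15.
Ratio = (1/15) / (1/3) = 1/5.

1/5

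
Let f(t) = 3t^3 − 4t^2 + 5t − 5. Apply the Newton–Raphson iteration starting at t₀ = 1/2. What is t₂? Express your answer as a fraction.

33367/27534

f'(t) = 9t^2 − 8t + 5.
f(1/2) = −25/8, f'(1/2) = 13/4, so t₁ = (1/2) − (−25/8)/(13/4) = 19/13.
f(19/13) = 6875/2197, f'(19/13) = 2118/169, so t₂ = (19/13) − (6875/2197)/(2118/169) = 33367/27534.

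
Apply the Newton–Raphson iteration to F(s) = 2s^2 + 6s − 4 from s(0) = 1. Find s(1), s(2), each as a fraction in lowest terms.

F'(s) = 4s + 6.
F(1) = 4, F'(1) = 10, so s(1) = 1 − 4/10 = 3/5.
F(3/5) = 8/25, F'(3/5) = 42/5, so s(2) = (3/5) − (8/25)/(42/5) = 59/105.

s(1) = 3/5, s(2) = 59/105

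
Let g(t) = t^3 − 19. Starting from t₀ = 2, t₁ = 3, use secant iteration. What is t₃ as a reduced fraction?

g(2) = −11, g(3) = 8. t₂ = 3 − 8·(3 − 2)/(8 − (−11)) = 49/19.
g(3) = 8, g(49/19) = −12672/6859. t₃ = (49/19) − (−12672/6859)·((49/19) − 3)/((−12672/6859) − 8) = 22441/8443.

22441/8443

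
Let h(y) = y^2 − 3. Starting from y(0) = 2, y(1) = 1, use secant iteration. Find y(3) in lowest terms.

h(2) = 1, h(1) = −2. y(2) = 1 − (−2)·(1 − 2)/((−2) − 1) = 5/3.
h(1) = −2, h(5/3) = −2/9. y(3) = (5/3) − (−2/9)·((5/3) − 1)/((−2/9) − (−2)) = 7/4.

7/4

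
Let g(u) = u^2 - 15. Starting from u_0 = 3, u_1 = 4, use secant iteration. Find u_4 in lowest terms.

1921/496

g(3) = -6, g(4) = 1. u_2 = 4 - 1·(4 - 3)/(1 - (-6)) = 27/7.
g(4) = 1, g(27/7) = -6/49. u_3 = (27/7) - (-6/49)·((27/7) - 4)/((-6/49) - 1) = 213/55.
g(27/7) = -6/49, g(213/55) = -6/3025. u_4 = (213/55) - (-6/3025)·((213/55) - (27/7))/((-6/3025) - (-6/49)) = 1921/496.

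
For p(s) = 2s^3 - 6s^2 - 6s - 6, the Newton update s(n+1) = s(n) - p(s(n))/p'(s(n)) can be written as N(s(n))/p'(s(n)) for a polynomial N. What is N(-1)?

p'(s) = 6s^2 - 12s - 6.
N(s) = s·p'(s) - p(s) = s·(6s^2 - 12s - 6) - (2s^3 - 6s^2 - 6s - 6) = 4s^3 - 6s^2 + 6.
N(-1) = -4.

-4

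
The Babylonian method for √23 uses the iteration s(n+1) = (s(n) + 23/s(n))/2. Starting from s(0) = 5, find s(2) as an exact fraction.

1151/240

s(1) = (5 + 23/5)/2 = 24/5.
s(2) = (24/5 + 23/(24/5))/2 = 1151/240.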